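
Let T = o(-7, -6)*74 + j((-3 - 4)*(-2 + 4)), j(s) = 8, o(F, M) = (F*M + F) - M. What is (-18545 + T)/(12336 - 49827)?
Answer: 15503/37491 ≈ 0.41351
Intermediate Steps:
o(F, M) = F - M + F*M (o(F, M) = (F + F*M) - M = F - M + F*M)
T = 3042 (T = (-7 - 1*(-6) - 7*(-6))*74 + 8 = (-7 + 6 + 42)*74 + 8 = 41*74 + 8 = 3034 + 8 = 3042)
(-18545 + T)/(12336 - 49827) = (-18545 + 3042)/(12336 - 49827) = -15503/(-37491) = -15503*(-1/37491) = 15503/37491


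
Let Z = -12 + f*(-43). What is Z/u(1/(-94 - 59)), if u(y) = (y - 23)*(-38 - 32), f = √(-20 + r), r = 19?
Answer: -459/61600 - 6579*I/246400 ≈ -0.0074513 - 0.0267*I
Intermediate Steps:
f = I (f = √(-20 + 19) = √(-1) = I ≈ 1.0*I)
Z = -12 - 43*I (Z = -12 + I*(-43) = -12 - 43*I ≈ -12.0 - 43.0*I)
u(y) = 1610 - 70*y (u(y) = (-23 + y)*(-70) = 1610 - 70*y)
Z/u(1/(-94 - 59)) = (-12 - 43*I)/(1610 - 70/(-94 - 59)) = (-12 - 43*I)/(1610 - 70/(-153)) = (-12 - 43*I)/(1610 - 70*(-1/153)) = (-12 - 43*I)/(1610 + 70/153) = (-12 - 43*I)/(246400/153) = (-12 - 43*I)*(153/246400) = -459/61600 - 6579*I/246400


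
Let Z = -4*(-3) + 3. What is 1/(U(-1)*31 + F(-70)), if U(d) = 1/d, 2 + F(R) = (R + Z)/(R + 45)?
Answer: -5/154 ≈ -0.032468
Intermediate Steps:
Z = 15 (Z = 12 + 3 = 15)
F(R) = -2 + (15 + R)/(45 + R) (F(R) = -2 + (R + 15)/(R + 45) = -2 + (15 + R)/(45 + R))
1/(U(-1)*31 + F(-70)) = 1/(31/(-1) + (-75 - 1*(-70))/(45 - 70)) = 1/(-1*31 + (-75 + 70)/(-25)) = 1/(-31 - 1/25*(-5)) = 1/(-31 + 1/5) = 1/(-154/5) = -5/154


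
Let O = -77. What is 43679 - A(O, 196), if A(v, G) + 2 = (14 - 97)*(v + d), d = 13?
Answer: 38369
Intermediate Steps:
A(v, G) = -1081 - 83*v (A(v, G) = -2 + (14 - 97)*(v + 13) = -2 - 83*(13 + v) = -2 + (-1079 - 83*v) = -1081 - 83*v)
43679 - A(O, 196) = 43679 - (-1081 - 83*(-77)) = 43679 - (-1081 + 6391) = 43679 - 1*5310 = 43679 - 5310 = 38369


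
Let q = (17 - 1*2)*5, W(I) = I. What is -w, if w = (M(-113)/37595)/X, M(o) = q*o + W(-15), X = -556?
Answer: -849/2090282 ≈ -0.00040617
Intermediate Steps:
q = 75 (q = (17 - 2)*5 = 15*5 = 75)
M(o) = -15 + 75*o (M(o) = 75*o - 15 = -15 + 75*o)
w = 849/2090282 (w = ((-15 + 75*(-113))/37595)/(-556) = ((-15 - 8475)*(1/37595))*(-1/556) = -8490*1/37595*(-1/556) = -1698/7519*(-1/556) = 849/2090282 ≈ 0.00040617)
-w = -1*849/2090282 = -849/2090282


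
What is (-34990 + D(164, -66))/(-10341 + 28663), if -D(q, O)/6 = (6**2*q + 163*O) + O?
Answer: -2735/9161 ≈ -0.29855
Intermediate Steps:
D(q, O) = -984*O - 216*q (D(q, O) = -6*((6**2*q + 163*O) + O) = -6*((36*q + 163*O) + O) = -6*(36*q + 164*O) = -984*O - 216*q)
(-34990 + D(164, -66))/(-10341 + 28663) = (-34990 + (-984*(-66) - 216*164))/(-10341 + 28663) = (-34990 + (64944 - 35424))/18322 = (-34990 + 29520)*(1/18322) = -5470*1/18322 = -2735/9161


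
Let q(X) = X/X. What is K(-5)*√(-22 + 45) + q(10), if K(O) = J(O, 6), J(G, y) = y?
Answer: 1 + 6*√23 ≈ 29.775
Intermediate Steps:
K(O) = 6
q(X) = 1
K(-5)*√(-22 + 45) + q(10) = 6*√(-22 + 45) + 1 = 6*√23 + 1 = 1 + 6*√23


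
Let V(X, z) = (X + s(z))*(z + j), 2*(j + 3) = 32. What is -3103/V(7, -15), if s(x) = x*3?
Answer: -3103/76 ≈ -40.829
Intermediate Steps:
s(x) = 3*x
j = 13 (j = -3 + (½)*32 = -3 + 16 = 13)
V(X, z) = (13 + z)*(X + 3*z) (V(X, z) = (X + 3*z)*(z + 13) = (X + 3*z)*(13 + z) = (13 + z)*(X + 3*z))
-3103/V(7, -15) = -3103/(3*(-15)² + 13*7 + 39*(-15) + 7*(-15)) = -3103/(3*225 + 91 - 585 - 105) = -3103/(675 + 91 - 585 - 105) = -3103/76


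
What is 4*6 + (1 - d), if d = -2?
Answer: 27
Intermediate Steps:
4*6 + (1 - d) = 4*6 + (1 - 1*(-2)) = 24 + (1 + 2) = 24 + 3 = 27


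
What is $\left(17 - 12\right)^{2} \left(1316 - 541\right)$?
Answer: $19375$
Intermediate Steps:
$\left(17 - 12\right)^{2} \left(1316 - 541\right) = 5^{2} \cdot 775 = 25 \cdot 775 = 19375$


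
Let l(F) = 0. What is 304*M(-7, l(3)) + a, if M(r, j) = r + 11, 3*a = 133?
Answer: 3781/3 ≈ 1260.3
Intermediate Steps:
a = 133/3 (a = (⅓)*133 = 133/3 ≈ 44.333)
M(r, j) = 11 + r
304*M(-7, l(3)) + a = 304*(11 - 7) + 133/3 = 304*4 + 133/3 = 1216 + 133/3 = 3781/3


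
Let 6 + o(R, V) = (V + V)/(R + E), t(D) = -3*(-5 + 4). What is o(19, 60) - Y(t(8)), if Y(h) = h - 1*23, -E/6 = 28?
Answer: 1966/149 ≈ 13.195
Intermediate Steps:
E = -168 (E = -6*28 = -168)
t(D) = 3 (t(D) = -3*(-1) = 3)
o(R, V) = -6 + 2*V/(-168 + R) (o(R, V) = -6 + (V + V)/(R - 168) = -6 + (2*V)/(-168 + R) = -6 + 2*V/(-168 + R))
Y(h) = -23 + h (Y(h) = h - 23 = -23 + h)
o(19, 60) - Y(t(8)) = 2*(504 + 60 - 3*19)/(-168 + 19) - (-23 + 3) = 2*(504 + 60 - 57)/(-149) - 1*(-20) = 2*(-1/149)*507 + 20 = -1014/149 + 20 = 1966/149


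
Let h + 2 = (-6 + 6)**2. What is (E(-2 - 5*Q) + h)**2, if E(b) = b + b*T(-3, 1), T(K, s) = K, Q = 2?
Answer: 484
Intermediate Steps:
E(b) = -2*b (E(b) = b + b*(-3) = b - 3*b = -2*b)
h = -2 (h = -2 + (-6 + 6)**2 = -2 + 0**2 = -2 + 0 = -2)
(E(-2 - 5*Q) + h)**2 = (-2*(-2 - 5*2) - 2)**2 = (-2*(-2 - 10) - 2)**2 = (-2*(-12) - 2)**2 = (24 - 2)**2 = 22**2 = 484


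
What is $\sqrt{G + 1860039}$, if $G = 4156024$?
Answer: $\sqrt{6016063} \approx 2452.8$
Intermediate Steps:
$\sqrt{G + 1860039} = \sqrt{4156024 + 1860039} = \sqrt{6016063}$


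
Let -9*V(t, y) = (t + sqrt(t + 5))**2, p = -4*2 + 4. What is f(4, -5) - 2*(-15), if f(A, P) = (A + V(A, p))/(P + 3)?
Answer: 553/18 ≈ 30.722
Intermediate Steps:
p = -4 (p = -8 + 4 = -4)
V(t, y) = -(t + sqrt(5 + t))**2/9 (V(t, y) = -(t + sqrt(t + 5))**2/9 = -(t + sqrt(5 + t))**2/9)
f(A, P) = (A - (A + sqrt(5 + A))**2/9)/(3 + P) (f(A, P) = (A - (A + sqrt(5 + A))**2/9)/(P + 3) = (A - (A + sqrt(5 + A))**2/9)/(3 + P))
f(4, -5) - 2*(-15) = (4 - (4 + sqrt(5 + 4))**2/9)/(3 - 5) - 2*(-15) = (4 - (4 + sqrt(9))**2/9)/(-2) + 30 = -(4 - (4 + 3)**2/9)/2 + 30 = -(4 - 1/9*7**2)/2 + 30 = -(4 - 1/9*49)/2 + 30 = -(4 - 49/9)/2 + 30 = -1/2*(-13/9) + 30 = 13/18 + 30 = 553/18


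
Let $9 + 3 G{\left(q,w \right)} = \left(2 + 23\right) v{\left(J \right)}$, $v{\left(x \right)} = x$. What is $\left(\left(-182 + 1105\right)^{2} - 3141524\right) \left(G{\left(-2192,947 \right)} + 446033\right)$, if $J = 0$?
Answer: $-1021228057850$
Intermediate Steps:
$G{\left(q,w \right)} = -3$ ($G{\left(q,w \right)} = -3 + \frac{\left(2 + 23\right) 0}{3} = -3 + \frac{25 \cdot 0}{3} = -3 + \frac{1}{3} \cdot 0 = -3 + 0 = -3$)
$\left(\left(-182 + 1105\right)^{2} - 3141524\right) \left(G{\left(-2192,947 \right)} + 446033\right) = \left(\left(-182 + 1105\right)^{2} - 3141524\right) \left(-3 + 446033\right) = \left(923^{2} - 3141524\right) 446030 = \left(851929 - 3141524\right) 446030 = \left(-2289595\right) 446030 = -1021228057850$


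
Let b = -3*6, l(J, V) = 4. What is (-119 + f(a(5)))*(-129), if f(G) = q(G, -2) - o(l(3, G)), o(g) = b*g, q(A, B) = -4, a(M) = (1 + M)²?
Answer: 6579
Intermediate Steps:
b = -18
o(g) = -18*g
f(G) = 68 (f(G) = -4 - (-18)*4 = -4 - 1*(-72) = -4 + 72 = 68)
(-119 + f(a(5)))*(-129) = (-119 + 68)*(-129) = -51*(-129) = 6579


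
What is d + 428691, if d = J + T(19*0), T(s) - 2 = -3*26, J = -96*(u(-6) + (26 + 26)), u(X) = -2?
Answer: 423815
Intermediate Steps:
J = -4800 (J = -96*(-2 + (26 + 26)) = -96*(-2 + 52) = -96*50 = -4800)
T(s) = -76 (T(s) = 2 - 3*26 = 2 - 78 = -76)
d = -4876 (d = -4800 - 76 = -4876)
d + 428691 = -4876 + 428691 = 423815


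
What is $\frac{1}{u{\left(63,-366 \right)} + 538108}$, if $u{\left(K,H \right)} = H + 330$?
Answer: $\frac{1}{538072} \approx 1.8585 \cdot 10^{-6}$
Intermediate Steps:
$u{\left(K,H \right)} = 330 + H$
$\frac{1}{u{\left(63,-366 \right)} + 538108} = \frac{1}{\left(330 - 366\right) + 538108} = \frac{1}{-36 + 538108} = \frac{1}{538072}$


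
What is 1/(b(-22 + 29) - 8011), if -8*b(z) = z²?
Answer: -8/64137 ≈ -0.00012473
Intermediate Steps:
b(z) = -z²/8
1/(b(-22 + 29) - 8011) = 1/(-(-22 + 29)²/8 - 8011) = 1/(-⅛*7² - 8011) = 1/(-⅛*49 - 8011) = 1/(-49/8 - 8011) = 1/(-64137/8) = -8/64137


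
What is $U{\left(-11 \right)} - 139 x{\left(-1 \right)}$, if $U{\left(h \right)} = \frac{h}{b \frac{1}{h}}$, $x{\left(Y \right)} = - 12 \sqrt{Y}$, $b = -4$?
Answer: $- \frac{121}{4} + 1668 i \approx -30.25 + 1668.0 i$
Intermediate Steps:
$U{\left(h \right)} = - \frac{h^{2}}{4}$ ($U{\left(h \right)} = \frac{h}{\left(-4\right) \frac{1}{h}} = h \left(- \frac{h}{4}\right) = - \frac{h^{2}}{4}$)
$U{\left(-11 \right)} - 139 x{\left(-1 \right)} = - \frac{\left(-11\right)^{2}}{4} - 139 \left(- 12 \sqrt{-1}\right) = \left(- \frac{1}{4}\right) 121 - 139 \left(- 12 i\right) = - \frac{121}{4} + 1668 i$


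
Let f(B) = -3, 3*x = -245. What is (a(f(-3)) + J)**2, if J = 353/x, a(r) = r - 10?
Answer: 18011536/60025 ≈ 300.07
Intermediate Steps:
x = -245/3 (x = (1/3)*(-245) = -245/3 ≈ -81.667)
a(r) = -10 + r
J = -1059/245 (J = 353/(-245/3) = 353*(-3/245) = -1059/245 ≈ -4.3224)
(a(f(-3)) + J)**2 = ((-10 - 3) - 1059/245)**2 = (-13 - 1059/245)**2 = (-4244/245)**2 = 18011536/60025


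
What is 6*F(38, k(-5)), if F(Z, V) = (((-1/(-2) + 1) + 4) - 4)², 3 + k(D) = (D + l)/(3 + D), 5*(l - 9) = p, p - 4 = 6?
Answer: 27/2 ≈ 13.500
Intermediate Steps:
p = 10 (p = 4 + 6 = 10)
l = 11 (l = 9 + (⅕)*10 = 9 + 2 = 11)
k(D) = -3 + (11 + D)/(3 + D) (k(D) = -3 + (D + 11)/(3 + D) = -3 + (11 + D)/(3 + D))
F(Z, V) = 9/4 (F(Z, V) = (((-1*(-½) + 1) + 4) - 4)² = (((½ + 1) + 4) - 4)² = ((3/2 + 4) - 4)² = (11/2 - 4)² = (3/2)² = 9/4)
6*F(38, k(-5)) = 6*(9/4) = 27/2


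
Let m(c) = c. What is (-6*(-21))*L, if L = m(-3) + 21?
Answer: 2268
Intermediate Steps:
L = 18 (L = -3 + 21 = 18)
(-6*(-21))*L = -6*(-21)*18 = 126*18 = 2268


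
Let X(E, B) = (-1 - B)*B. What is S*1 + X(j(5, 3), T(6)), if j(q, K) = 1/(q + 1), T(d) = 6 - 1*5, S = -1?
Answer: -3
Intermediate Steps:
T(d) = 1 (T(d) = 6 - 5 = 1)
j(q, K) = 1/(1 + q)
X(E, B) = B*(-1 - B)
S*1 + X(j(5, 3), T(6)) = -1*1 - 1*1*(1 + 1) = -1 - 1*1*2 = -1 - 2 = -3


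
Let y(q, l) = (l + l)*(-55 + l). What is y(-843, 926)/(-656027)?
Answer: -1613092/656027 ≈ -2.4589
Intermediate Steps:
y(q, l) = 2*l*(-55 + l) (y(q, l) = (2*l)*(-55 + l) = 2*l*(-55 + l))
y(-843, 926)/(-656027) = (2*926*(-55 + 926))/(-656027) = (2*926*871)*(-1/656027) = 1613092*(-1/656027) = -1613092/656027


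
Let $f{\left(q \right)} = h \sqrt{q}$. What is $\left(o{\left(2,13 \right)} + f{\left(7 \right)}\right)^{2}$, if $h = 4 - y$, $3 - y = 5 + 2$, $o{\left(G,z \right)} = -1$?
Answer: $449 - 16 \sqrt{7} \approx 406.67$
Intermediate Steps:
$y = -4$ ($y = 3 - \left(5 + 2\right) = 3 - 7 = -4$)
$h = 8$ ($h = 4 - -4 = 4 + 4 = 8$)
$f{\left(q \right)} = 8 \sqrt{q}$
$\left(o{\left(2,13 \right)} + f{\left(7 \right)}\right)^{2} = \left(-1 + 8 \sqrt{7}\right)^{2}$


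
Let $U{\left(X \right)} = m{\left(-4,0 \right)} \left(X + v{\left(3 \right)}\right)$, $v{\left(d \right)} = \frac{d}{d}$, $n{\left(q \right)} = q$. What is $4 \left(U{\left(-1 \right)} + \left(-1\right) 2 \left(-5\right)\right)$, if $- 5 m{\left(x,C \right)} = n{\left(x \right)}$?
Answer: $40$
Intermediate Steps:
$m{\left(x,C \right)} = - \frac{x}{5}$
$v{\left(d \right)} = 1$
$U{\left(X \right)} = \frac{4}{5} + \frac{4 X}{5}$ ($U{\left(X \right)} = \left(- \frac{1}{5}\right) \left(-4\right) \left(X + 1\right) = \frac{4 \left(1 + X\right)}{5} = \frac{4}{5} + \frac{4 X}{5}$)
$4 \left(U{\left(-1 \right)} + \left(-1\right) 2 \left(-5\right)\right) = 4 \left(\left(\frac{4}{5} + \frac{4}{5} \left(-1\right)\right) + \left(-1\right) 2 \left(-5\right)\right) = 4 \left(\left(\frac{4}{5} - \frac{4}{5}\right) - -10\right) = 4 \left(0 + 10\right) = 4 \cdot 10 = 40$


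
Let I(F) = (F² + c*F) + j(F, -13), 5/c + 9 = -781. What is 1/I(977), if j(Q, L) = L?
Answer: 158/150812551 ≈ 1.0477e-6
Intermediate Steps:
c = -1/158 (c = 5/(-9 - 781) = 5/(-790) = 5*(-1/790) = -1/158 ≈ -0.0063291)
I(F) = -13 + F² - F/158 (I(F) = (F² - F/158) - 13 = -13 + F² - F/158)
1/I(977) = 1/(-13 + 977² - 1/158*977) = 1/(-13 + 954529 - 977/158) = 1/(150812551/158) = 158/150812551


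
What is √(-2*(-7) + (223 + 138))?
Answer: 5*√15 ≈ 19.365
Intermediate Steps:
√(-2*(-7) + (223 + 138)) = √(14 + 361) = √375 = 5*√15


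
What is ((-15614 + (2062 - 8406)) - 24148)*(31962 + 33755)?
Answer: -3029948002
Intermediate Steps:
((-15614 + (2062 - 8406)) - 24148)*(31962 + 33755) = ((-15614 - 6344) - 24148)*65717 = (-21958 - 24148)*65717 = -46106*65717 = -3029948002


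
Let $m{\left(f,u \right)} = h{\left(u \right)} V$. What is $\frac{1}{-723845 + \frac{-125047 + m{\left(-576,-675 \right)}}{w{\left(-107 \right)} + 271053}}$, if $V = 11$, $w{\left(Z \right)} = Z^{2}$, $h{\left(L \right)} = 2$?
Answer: $- \frac{282502}{204487785215} \approx -1.3815 \cdot 10^{-6}$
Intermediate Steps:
$m{\left(f,u \right)} = 22$ ($m{\left(f,u \right)} = 2 \cdot 11 = 22$)
$\frac{1}{-723845 + \frac{-125047 + m{\left(-576,-675 \right)}}{w{\left(-107 \right)} + 271053}} = \frac{1}{-723845 + \frac{-125047 + 22}{\left(-107\right)^{2} + 271053}} = \frac{1}{-723845 - \frac{125025}{11449 + 271053}} = \frac{1}{-723845 - \frac{125025}{282502}} = \frac{1}{- \frac{204487785215}{282502}} = - \frac{282502}{204487785215}$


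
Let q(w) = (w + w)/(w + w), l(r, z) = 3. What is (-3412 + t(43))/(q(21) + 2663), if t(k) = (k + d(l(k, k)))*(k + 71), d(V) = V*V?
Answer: 17/18 ≈ 0.94444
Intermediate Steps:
d(V) = V²
q(w) = 1 (q(w) = (2*w)/((2*w)) = (2*w)*(1/(2*w)) = 1)
t(k) = (9 + k)*(71 + k) (t(k) = (k + 3²)*(k + 71) = (k + 9)*(71 + k) = (9 + k)*(71 + k))
(-3412 + t(43))/(q(21) + 2663) = (-3412 + (639 + 43² + 80*43))/(1 + 2663) = (-3412 + (639 + 1849 + 3440))/2664 = (-3412 + 5928)*(1/2664) = 2516*(1/2664) = 17/18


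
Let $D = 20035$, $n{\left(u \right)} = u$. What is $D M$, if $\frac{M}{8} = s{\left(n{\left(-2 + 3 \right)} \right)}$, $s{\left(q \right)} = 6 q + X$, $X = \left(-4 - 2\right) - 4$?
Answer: $-641120$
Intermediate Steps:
$X = -10$ ($X = -6 - 4 = -10$)
$s{\left(q \right)} = -10 + 6 q$ ($s{\left(q \right)} = 6 q - 10 = -10 + 6 q$)
$M = -32$ ($M = 8 \left(-10 + 6 \left(-2 + 3\right)\right) = 8 \left(-10 + 6 \cdot 1\right) = 8 \left(-10 + 6\right) = 8 \left(-4\right) = -32$)
$D M = 20035 \left(-32\right) = -641120$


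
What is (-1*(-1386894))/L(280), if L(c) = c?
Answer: 693447/140 ≈ 4953.2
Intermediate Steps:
(-1*(-1386894))/L(280) = -1*(-1386894)/280 = 1386894*(1/280) = 693447/140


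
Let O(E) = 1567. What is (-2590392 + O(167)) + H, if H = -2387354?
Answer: -4976179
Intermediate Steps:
(-2590392 + O(167)) + H = (-2590392 + 1567) - 2387354 = -2588825 - 2387354 = -4976179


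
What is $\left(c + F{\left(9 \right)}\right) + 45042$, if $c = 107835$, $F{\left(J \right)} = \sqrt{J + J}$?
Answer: $152877 + 3 \sqrt{2} \approx 1.5288 \cdot 10^{5}$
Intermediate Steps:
$F{\left(J \right)} = \sqrt{2} \sqrt{J}$ ($F{\left(J \right)} = \sqrt{2 J} = \sqrt{2} \sqrt{J}$)
$\left(c + F{\left(9 \right)}\right) + 45042 = \left(107835 + \sqrt{2} \sqrt{9}\right) + 45042 = \left(107835 + \sqrt{2} \cdot 3\right) + 45042 = \left(107835 + 3 \sqrt{2}\right) + 45042 = 152877 + 3 \sqrt{2}$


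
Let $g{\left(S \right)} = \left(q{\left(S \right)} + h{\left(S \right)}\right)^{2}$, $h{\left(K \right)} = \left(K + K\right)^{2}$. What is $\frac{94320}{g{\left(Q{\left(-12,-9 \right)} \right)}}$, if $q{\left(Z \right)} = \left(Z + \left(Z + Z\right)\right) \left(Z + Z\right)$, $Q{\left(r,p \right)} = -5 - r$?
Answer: $\frac{4716}{12005} \approx 0.39284$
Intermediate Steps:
$h{\left(K \right)} = 4 K^{2}$ ($h{\left(K \right)} = \left(2 K\right)^{2} = 4 K^{2}$)
$q{\left(Z \right)} = 6 Z^{2}$ ($q{\left(Z \right)} = \left(Z + 2 Z\right) 2 Z = 3 Z 2 Z = 6 Z^{2}$)
$g{\left(S \right)} = 100 S^{4}$ ($g{\left(S \right)} = \left(6 S^{2} + 4 S^{2}\right)^{2} = \left(10 S^{2}\right)^{2} = 100 S^{4}$)
$\frac{94320}{g{\left(Q{\left(-12,-9 \right)} \right)}} = \frac{94320}{100 \left(-5 - -12\right)^{4}} = \frac{94320}{100 \left(-5 + 12\right)^{4}} = \frac{94320}{100 \cdot 7^{4}} = \frac{94320}{100 \cdot 2401} = \frac{94320}{240100} = 94320 \cdot \frac{1}{240100} = \frac{4716}{12005}$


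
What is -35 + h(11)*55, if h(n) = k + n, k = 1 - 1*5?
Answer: 350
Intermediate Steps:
k = -4 (k = 1 - 5 = -4)
h(n) = -4 + n
-35 + h(11)*55 = -35 + (-4 + 11)*55 = -35 + 7*55 = -35 + 385 = 350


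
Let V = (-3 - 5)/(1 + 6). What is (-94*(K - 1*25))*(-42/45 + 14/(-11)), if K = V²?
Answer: -1891656/385 ≈ -4913.4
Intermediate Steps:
V = -8/7 ≈ -1.1429
K = 64/49 (K = (-8/7)² = 64/49 ≈ 1.3061)
(-94*(K - 1*25))*(-42/45 + 14/(-11)) = (-94*(64/49 - 1*25))*(-42/45 + 14/(-11)) = (-94*(64/49 - 25))*(-42*1/45 + 14*(-1/11)) = (-94*(-1161/49))*(-14/15 - 14/11) = (109134/49)*(-364/165) = -1891656/385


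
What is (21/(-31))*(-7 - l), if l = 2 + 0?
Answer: 189/31 ≈ 6.0968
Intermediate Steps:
l = 2
(21/(-31))*(-7 - l) = (21/(-31))*(-7 - 1*2) = (21*(-1/31))*(-7 - 2) = -21/31*(-9) = 189/31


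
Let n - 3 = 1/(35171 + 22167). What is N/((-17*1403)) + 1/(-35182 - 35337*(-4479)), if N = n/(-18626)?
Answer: 79804062642403/8045553718827109636188 ≈ 9.9190e-9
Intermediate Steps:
n = 172015/57338 (n = 3 + 1/(35171 + 22167) = 3 + 1/57338 = 172015/57338 ≈ 3.0000)
N = -172015/1067977588 (N = (172015/57338)/(-18626) = (172015/57338)*(-1/18626) = -172015/1067977588 ≈ -0.00016107)
N/((-17*1403)) + 1/(-35182 - 35337*(-4479)) = -172015/(1067977588*((-17*1403))) + 1/(-35182 - 35337*(-4479)) = -172015/1067977588/(-23851) - 1/4479/(-70519) = -172015/1067977588*(-1/23851) - 1/70519*(-1/4479) = 172015/25472333451388 + 1/315854601 = 79804062642403/8045553718827109636188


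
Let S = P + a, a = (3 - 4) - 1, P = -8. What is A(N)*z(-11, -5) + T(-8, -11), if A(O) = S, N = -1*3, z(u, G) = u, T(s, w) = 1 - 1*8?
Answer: 103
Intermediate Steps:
T(s, w) = -7 (T(s, w) = 1 - 8 = -7)
a = -2 (a = -1 - 1 = -2)
N = -3
S = -10 (S = -8 - 2 = -10)
A(O) = -10
A(N)*z(-11, -5) + T(-8, -11) = -10*(-11) - 7 = 110 - 7 = 103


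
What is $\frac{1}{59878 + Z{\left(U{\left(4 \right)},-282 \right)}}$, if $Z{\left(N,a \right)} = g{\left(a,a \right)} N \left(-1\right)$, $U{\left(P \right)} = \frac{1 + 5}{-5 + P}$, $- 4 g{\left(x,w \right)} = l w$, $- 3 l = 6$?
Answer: $\frac{1}{59032} \approx 1.694 \cdot 10^{-5}$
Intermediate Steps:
$l = -2$ ($l = \left(- \frac{1}{3}\right) 6 = -2$)
$g{\left(x,w \right)} = \frac{w}{2}$ ($g{\left(x,w \right)} = - \frac{\left(-2\right) w}{4} = \frac{w}{2}$)
$U{\left(P \right)} = \frac{6}{-5 + P}$
$Z{\left(N,a \right)} = - \frac{N a}{2}$ ($Z{\left(N,a \right)} = \frac{a}{2} N \left(-1\right) = \frac{N a}{2} \left(-1\right) = - \frac{N a}{2}$)
$\frac{1}{59878 + Z{\left(U{\left(4 \right)},-282 \right)}} = \frac{1}{59878 - \frac{1}{2} \frac{6}{-5 + 4} \left(-282\right)} = \frac{1}{59878 - \frac{1}{2} \frac{6}{-1} \left(-282\right)} = \frac{1}{59878 - \frac{1}{2} \cdot 6 \left(-1\right) \left(-282\right)} = \frac{1}{59878 - \left(-3\right) \left(-282\right)} = \frac{1}{59878 - 846} = \frac{1}{59032}$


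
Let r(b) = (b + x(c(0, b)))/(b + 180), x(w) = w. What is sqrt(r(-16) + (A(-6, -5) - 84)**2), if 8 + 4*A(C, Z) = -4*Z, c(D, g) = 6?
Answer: sqrt(44115754)/82 ≈ 81.000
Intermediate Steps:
A(C, Z) = -2 - Z (A(C, Z) = -2 + (-4*Z)/4 = -2 - Z)
r(b) = (6 + b)/(180 + b) (r(b) = (b + 6)/(b + 180) = (6 + b)/(180 + b))
sqrt(r(-16) + (A(-6, -5) - 84)**2) = sqrt((6 - 16)/(180 - 16) + ((-2 - 1*(-5)) - 84)**2) = sqrt(-10/164 + ((-2 + 5) - 84)**2) = sqrt((1/164)*(-10) + (3 - 84)**2) = sqrt(-5/82 + (-81)**2) = sqrt(-5/82 + 6561) = sqrt(537997/82) = sqrt(44115754)/82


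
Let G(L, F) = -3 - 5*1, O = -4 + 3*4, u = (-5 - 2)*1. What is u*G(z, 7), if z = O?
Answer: 56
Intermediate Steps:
u = -7 (u = -7*1 = -7)
O = 8 (O = -4 + 12 = 8)
z = 8
G(L, F) = -8 (G(L, F) = -3 - 5 = -8)
u*G(z, 7) = -7*(-8) = 56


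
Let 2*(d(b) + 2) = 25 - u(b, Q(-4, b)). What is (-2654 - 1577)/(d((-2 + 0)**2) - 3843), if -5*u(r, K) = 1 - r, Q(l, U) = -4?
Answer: 21155/19164 ≈ 1.1039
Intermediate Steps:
u(r, K) = -1/5 + r/5 (u(r, K) = -(1 - r)/5 = -1/5 + r/5)
d(b) = 53/5 - b/10 (d(b) = -2 + (25 - (-1/5 + b/5))/2 = -2 + (25 + (1/5 - b/5))/2 = -2 + (126/5 - b/5)/2 = -2 + (63/5 - b/10) = 53/5 - b/10)
(-2654 - 1577)/(d((-2 + 0)**2) - 3843) = (-2654 - 1577)/((53/5 - (-2 + 0)**2/10) - 3843) = -4231/((53/5 - 1/10*(-2)**2) - 3843) = -4231/((53/5 - 1/10*4) - 3843) = -4231/((53/5 - 2/5) - 3843) = -4231/(51/5 - 3843) = -4231/(-19164/5) = -4231*(-5/19164) = 21155/19164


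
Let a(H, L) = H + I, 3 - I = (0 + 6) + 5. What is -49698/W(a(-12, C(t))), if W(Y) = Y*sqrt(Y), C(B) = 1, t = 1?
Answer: -24849*I*sqrt(5)/100 ≈ -555.64*I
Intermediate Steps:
I = -8 (I = 3 - ((0 + 6) + 5) = 3 - (6 + 5) = 3 - 1*11 = 3 - 11 = -8)
a(H, L) = -8 + H (a(H, L) = H - 8 = -8 + H)
W(Y) = Y**(3/2)
-49698/W(a(-12, C(t))) = -49698/(-8 - 12)**(3/2) = -49698*I*sqrt(5)/200 = -24849*I*sqrt(5)/100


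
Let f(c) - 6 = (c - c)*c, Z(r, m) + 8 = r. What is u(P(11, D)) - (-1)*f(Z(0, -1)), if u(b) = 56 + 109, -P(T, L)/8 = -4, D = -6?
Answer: 171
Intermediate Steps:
Z(r, m) = -8 + r
P(T, L) = 32 (P(T, L) = -8*(-4) = 32)
u(b) = 165
f(c) = 6 (f(c) = 6 + (c - c)*c = 6 + 0*c = 6 + 0 = 6)
u(P(11, D)) - (-1)*f(Z(0, -1)) = 165 - (-1)*6 = 165 - 1*(-6) = 165 + 6 = 171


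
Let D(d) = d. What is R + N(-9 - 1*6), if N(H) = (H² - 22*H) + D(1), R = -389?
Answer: 167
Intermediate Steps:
N(H) = 1 + H² - 22*H (N(H) = (H² - 22*H) + 1 = 1 + H² - 22*H)
R + N(-9 - 1*6) = -389 + (1 + (-9 - 1*6)² - 22*(-9 - 1*6)) = -389 + (1 + (-9 - 6)² - 22*(-9 - 6)) = -389 + (1 + (-15)² - 22*(-15)) = -389 + (1 + 225 + 330) = -389 + 556 = 167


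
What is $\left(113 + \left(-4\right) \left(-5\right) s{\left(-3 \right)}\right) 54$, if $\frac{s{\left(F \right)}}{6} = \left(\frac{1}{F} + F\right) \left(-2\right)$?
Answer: $49302$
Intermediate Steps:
$s{\left(F \right)} = - 12 F - \frac{12}{F}$ ($s{\left(F \right)} = 6 \left(\frac{1}{F} + F\right) \left(-2\right) = 6 \left(F + \frac{1}{F}\right) \left(-2\right) = 6 \left(- 2 F - \frac{2}{F}\right) = - 12 F - \frac{12}{F}$)
$\left(113 + \left(-4\right) \left(-5\right) s{\left(-3 \right)}\right) 54 = \left(113 + \left(-4\right) \left(-5\right) \left(\left(-12\right) \left(-3\right) - \frac{12}{-3}\right)\right) 54 = \left(113 + 20 \left(36 - -4\right)\right) 54 = \left(113 + 20 \left(36 + 4\right)\right) 54 = \left(113 + 20 \cdot 40\right) 54 = \left(113 + 800\right) 54 = 913 \cdot 54 = 49302$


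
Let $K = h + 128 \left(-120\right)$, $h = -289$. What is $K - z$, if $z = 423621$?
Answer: $-439270$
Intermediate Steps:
$K = -15649$ ($K = -289 + 128 \left(-120\right) = -289 - 15360 = -15649$)
$K - z = -15649 - 423621 = -439270$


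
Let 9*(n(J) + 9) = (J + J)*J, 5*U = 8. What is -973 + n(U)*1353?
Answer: -928522/75 ≈ -12380.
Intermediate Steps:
U = 8/5 (U = (⅕)*8 = 8/5 ≈ 1.6000)
n(J) = -9 + 2*J²/9 (n(J) = -9 + ((J + J)*J)/9 = -9 + ((2*J)*J)/9 = -9 + (2*J²)/9 = -9 + 2*J²/9)
-973 + n(U)*1353 = -973 + (-9 + 2*(8/5)²/9)*1353 = -973 + (-9 + (2/9)*(64/25))*1353 = -973 + (-9 + 128/225)*1353 = -973 - 1897/225*1353 = -973 - 855547/75 = -928522/75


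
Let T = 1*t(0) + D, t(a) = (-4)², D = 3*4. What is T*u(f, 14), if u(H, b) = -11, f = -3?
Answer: -308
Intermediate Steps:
D = 12
t(a) = 16
T = 28 (T = 1*16 + 12 = 16 + 12 = 28)
T*u(f, 14) = 28*(-11) = -308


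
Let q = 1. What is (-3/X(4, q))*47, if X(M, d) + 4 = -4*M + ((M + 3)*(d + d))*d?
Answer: 47/2 ≈ 23.500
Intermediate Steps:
X(M, d) = -4 - 4*M + 2*d²*(3 + M) (X(M, d) = -4 + (-4*M + ((M + 3)*(d + d))*d) = -4 + (-4*M + ((3 + M)*(2*d))*d) = -4 + (-4*M + (2*d*(3 + M))*d) = -4 + (-4*M + 2*d²*(3 + M)) = -4 - 4*M + 2*d²*(3 + M))
(-3/X(4, q))*47 = (-3/(-4 - 4*4 + 6*1² + 2*4*1²))*47 = (-3/(-4 - 16 + 6*1 + 2*4*1))*47 = (-3/(-4 - 16 + 6 + 8))*47 = (-3/(-6))*47 = -⅙*(-3)*47 = (½)*47 = 47/2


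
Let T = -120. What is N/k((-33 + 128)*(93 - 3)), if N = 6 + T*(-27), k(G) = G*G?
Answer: 541/12183750 ≈ 4.4403e-5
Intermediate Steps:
k(G) = G**2
N = 3246 (N = 6 - 120*(-27) = 6 + 3240 = 3246)
N/k((-33 + 128)*(93 - 3)) = 3246/(((-33 + 128)*(93 - 3))**2) = 3246/((95*90)**2) = 3246/(8550**2) = 3246/73102500 = 3246*(1/73102500) = 541/12183750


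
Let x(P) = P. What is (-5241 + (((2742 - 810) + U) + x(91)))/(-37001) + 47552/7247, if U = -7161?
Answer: 1834688165/268146247 ≈ 6.8421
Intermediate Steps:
(-5241 + (((2742 - 810) + U) + x(91)))/(-37001) + 47552/7247 = (-5241 + (((2742 - 810) - 7161) + 91))/(-37001) + 47552/7247 = (-5241 + ((1932 - 7161) + 91))*(-1/37001) + 47552*(1/7247) = (-5241 + (-5229 + 91))*(-1/37001) + 47552/7247 = (-5241 - 5138)*(-1/37001) + 47552/7247 = -10379*(-1/37001) + 47552/7247 = 10379/37001 + 47552/7247 = 1834688165/268146247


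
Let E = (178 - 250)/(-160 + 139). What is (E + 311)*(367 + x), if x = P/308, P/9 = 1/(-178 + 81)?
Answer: 24132827083/209132 ≈ 1.1540e+5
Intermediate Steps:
P = -9/97 (P = 9/(-178 + 81) = 9/(-97) = 9*(-1/97) = -9/97 ≈ -0.092783)
x = -9/29876 (x = -9/97/308 = -9/97*1/308 = -9/29876 ≈ -0.00030125)
E = 24/7 (E = -72/(-21) = -72*(-1/21) = 24/7 ≈ 3.4286)
(E + 311)*(367 + x) = (24/7 + 311)*(367 - 9/29876) = (2201/7)*(10964483/29876) = 24132827083/209132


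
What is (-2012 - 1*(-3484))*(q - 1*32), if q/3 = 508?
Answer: 2196224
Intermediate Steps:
q = 1524 (q = 3*508 = 1524)
(-2012 - 1*(-3484))*(q - 1*32) = (-2012 - 1*(-3484))*(1524 - 1*32) = (-2012 + 3484)*(1524 - 32) = 1472*1492 = 2196224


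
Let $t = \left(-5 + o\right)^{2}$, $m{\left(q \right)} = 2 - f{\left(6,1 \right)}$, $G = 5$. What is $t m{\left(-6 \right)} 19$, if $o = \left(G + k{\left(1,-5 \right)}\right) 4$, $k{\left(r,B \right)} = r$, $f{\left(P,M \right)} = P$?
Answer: $-27436$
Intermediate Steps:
$m{\left(q \right)} = -4$ ($m{\left(q \right)} = 2 - 6 = -4$)
$o = 24$ ($o = \left(5 + 1\right) 4 = 6 \cdot 4 = 24$)
$t = 361$ ($t = \left(-5 + 24\right)^{2} = 19^{2} = 361$)
$t m{\left(-6 \right)} 19 = 361 \left(-4\right) 19 = \left(-1444\right) 19 = -27436$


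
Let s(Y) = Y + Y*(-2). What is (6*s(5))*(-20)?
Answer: 600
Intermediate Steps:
s(Y) = -Y (s(Y) = Y - 2*Y = -Y)
(6*s(5))*(-20) = (6*(-1*5))*(-20) = (6*(-5))*(-20) = -30*(-20) = 600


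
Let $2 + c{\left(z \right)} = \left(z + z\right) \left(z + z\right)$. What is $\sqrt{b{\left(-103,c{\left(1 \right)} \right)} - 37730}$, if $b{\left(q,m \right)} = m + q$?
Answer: $i \sqrt{37831} \approx 194.5 i$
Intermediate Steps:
$c{\left(z \right)} = -2 + 4 z^{2}$ ($c{\left(z \right)} = -2 + \left(z + z\right) \left(z + z\right) = -2 + 2 z 2 z = -2 + 4 z^{2}$)
$\sqrt{b{\left(-103,c{\left(1 \right)} \right)} - 37730} = \sqrt{\left(\left(-2 + 4 \cdot 1^{2}\right) - 103\right) - 37730} = \sqrt{\left(\left(-2 + 4 \cdot 1\right) - 103\right) - 37730} = \sqrt{\left(\left(-2 + 4\right) - 103\right) - 37730} = \sqrt{\left(2 - 103\right) - 37730} = \sqrt{-101 - 37730} = \sqrt{-37831} = i \sqrt{37831}$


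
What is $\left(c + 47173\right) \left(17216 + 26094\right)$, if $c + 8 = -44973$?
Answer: $94935520$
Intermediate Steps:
$c = -44981$ ($c = -8 - 44973 = -44981$)
$\left(c + 47173\right) \left(17216 + 26094\right) = \left(-44981 + 47173\right) \left(17216 + 26094\right) = 2192 \cdot 43310 = 94935520$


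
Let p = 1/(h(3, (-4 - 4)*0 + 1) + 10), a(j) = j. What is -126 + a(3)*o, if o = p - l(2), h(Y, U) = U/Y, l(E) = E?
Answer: -4083/31 ≈ -131.71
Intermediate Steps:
p = 3/31 (p = 1/(((-4 - 4)*0 + 1)/3 + 10) = 1/((-8*0 + 1)*(⅓) + 10) = 1/((0 + 1)*(⅓) + 10) = 1/(1*(⅓) + 10) = 1/(⅓ + 10) = 1/(31/3) = 3/31 ≈ 0.096774)
o = -59/31 (o = 3/31 - 1*2 = 3/31 - 2 = -59/31 ≈ -1.9032)
-126 + a(3)*o = -126 + 3*(-59/31) = -126 - 177/31 = -4083/31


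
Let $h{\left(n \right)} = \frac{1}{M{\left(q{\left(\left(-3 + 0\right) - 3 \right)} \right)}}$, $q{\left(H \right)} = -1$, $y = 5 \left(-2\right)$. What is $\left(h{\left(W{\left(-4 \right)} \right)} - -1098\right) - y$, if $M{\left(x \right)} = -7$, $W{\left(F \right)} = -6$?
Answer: $\frac{7755}{7} \approx 1107.9$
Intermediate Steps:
$y = -10$
$h{\left(n \right)} = - \frac{1}{7}$ ($h{\left(n \right)} = \frac{1}{-7} = - \frac{1}{7}$)
$\left(h{\left(W{\left(-4 \right)} \right)} - -1098\right) - y = \left(- \frac{1}{7} - -1098\right) - -10 = \left(- \frac{1}{7} + 1098\right) + 10 = \frac{7685}{7} + 10 = \frac{7755}{7}$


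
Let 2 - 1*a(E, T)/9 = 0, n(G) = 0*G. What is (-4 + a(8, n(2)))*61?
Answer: 854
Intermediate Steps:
n(G) = 0
a(E, T) = 18 (a(E, T) = 18 - 9*0 = 18 + 0 = 18)
(-4 + a(8, n(2)))*61 = (-4 + 18)*61 = 14*61 = 854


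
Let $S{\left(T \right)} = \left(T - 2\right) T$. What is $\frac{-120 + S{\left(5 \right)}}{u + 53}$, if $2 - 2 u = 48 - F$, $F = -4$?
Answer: $- \frac{15}{4} \approx -3.75$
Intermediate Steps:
$S{\left(T \right)} = T \left(-2 + T\right)$ ($S{\left(T \right)} = \left(T - 2\right) T = \left(-2 + T\right) T = T \left(-2 + T\right)$)
$u = -25$ ($u = 1 - \frac{48 - -4}{2} = 1 - \frac{48 + 4}{2} = 1 - 26 = -25$)
$\frac{-120 + S{\left(5 \right)}}{u + 53} = \frac{-120 + 5 \left(-2 + 5\right)}{-25 + 53} = \frac{-120 + 5 \cdot 3}{28} = \left(-120 + 15\right) \frac{1}{28} = \left(-105\right) \frac{1}{28} = - \frac{15}{4}$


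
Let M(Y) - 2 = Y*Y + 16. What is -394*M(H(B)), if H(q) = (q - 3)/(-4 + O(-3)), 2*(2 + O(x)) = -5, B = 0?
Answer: -2063772/289 ≈ -7141.1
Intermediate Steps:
O(x) = -9/2 (O(x) = -2 + (1/2)*(-5) = -2 - 5/2 = -9/2)
H(q) = 6/17 - 2*q/17 (H(q) = (q - 3)/(-4 - 9/2) = (-3 + q)/(-17/2) = (-3 + q)*(-2/17) = 6/17 - 2*q/17)
M(Y) = 18 + Y**2 (M(Y) = 2 + (Y*Y + 16) = 2 + (Y**2 + 16) = 2 + (16 + Y**2) = 18 + Y**2)
-394*M(H(B)) = -394*(18 + (6/17 - 2/17*0)**2) = -394*(18 + (6/17 + 0)**2) = -394*(18 + (6/17)**2) = -394*(18 + 36/289) = -394*5238/289 = -2063772/289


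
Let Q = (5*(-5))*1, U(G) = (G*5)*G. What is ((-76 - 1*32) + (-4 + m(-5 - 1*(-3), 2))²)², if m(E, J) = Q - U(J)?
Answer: 5257849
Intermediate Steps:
U(G) = 5*G² (U(G) = (5*G)*G = 5*G²)
Q = -25 (Q = -25*1 = -25)
m(E, J) = -25 - 5*J²
((-76 - 1*32) + (-4 + m(-5 - 1*(-3), 2))²)² = ((-76 - 1*32) + (-4 + (-25 - 5*2²))²)² = ((-76 - 32) + (-4 + (-25 - 5*4))²)² = (-108 + (-4 + (-25 - 20))²)² = (-108 + (-4 - 45)²)² = (-108 + (-49)²)² = (-108 + 2401)² = 2293² = 5257849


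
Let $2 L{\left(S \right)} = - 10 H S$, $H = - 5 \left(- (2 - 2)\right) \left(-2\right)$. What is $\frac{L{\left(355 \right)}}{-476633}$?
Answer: $0$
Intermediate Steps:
$H = 0$ ($H = - 5 \left(- (2 - 2)\right) \left(-2\right) = - 5 \left(\left(-1\right) 0\right) \left(-2\right) = \left(-5\right) 0 \left(-2\right) = 0 \left(-2\right) = 0$)
$L{\left(S \right)} = 0$ ($L{\left(S \right)} = \frac{\left(-10\right) 0 S}{2} = \frac{0 S}{2} = \frac{1}{2} \cdot 0 = 0$)
$\frac{L{\left(355 \right)}}{-476633} = \frac{0}{-476633} = 0 \left(- \frac{1}{476633}\right) = 0$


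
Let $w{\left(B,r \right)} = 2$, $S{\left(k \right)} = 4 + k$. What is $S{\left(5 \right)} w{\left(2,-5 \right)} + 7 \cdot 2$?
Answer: $32$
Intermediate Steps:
$S{\left(5 \right)} w{\left(2,-5 \right)} + 7 \cdot 2 = \left(4 + 5\right) 2 + 7 \cdot 2 = 9 \cdot 2 + 14 = 18 + 14 = 32$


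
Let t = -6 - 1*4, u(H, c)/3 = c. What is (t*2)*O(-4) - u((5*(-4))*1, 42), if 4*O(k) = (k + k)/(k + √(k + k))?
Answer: -398/3 - 10*I*√2/3 ≈ -132.67 - 4.714*I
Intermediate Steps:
u(H, c) = 3*c
O(k) = k/(2*(k + √2*√k)) (O(k) = ((k + k)/(k + √(k + k)))/4 = ((2*k)/(k + √(2*k)))/4 = ((2*k)/(k + √2*√k))/4 = (2*k/(k + √2*√k))/4 = k/(2*(k + √2*√k)))
t = -10 (t = -6 - 4 = -10)
(t*2)*O(-4) - u((5*(-4))*1, 42) = (-10*2)*((½)*(-4)/(-4 + √2*√(-4))) - 3*42 = -10*(-4)/(-4 + √2*(2*I)) - 1*126 = -10*(-4)/(-4 + 2*I*√2) - 126 = -(-40)/(-4 + 2*I*√2) - 126 = 40/(-4 + 2*I*√2) - 126 = -126 + 40/(-4 + 2*I*√2)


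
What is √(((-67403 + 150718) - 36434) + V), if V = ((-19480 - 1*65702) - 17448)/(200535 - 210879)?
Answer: √34842018019/862 ≈ 216.54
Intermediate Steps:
V = 17105/1724 (V = ((-19480 - 65702) - 17448)/(-10344) = (-85182 - 17448)*(-1/10344) = -102630*(-1/10344) = 17105/1724 ≈ 9.9217)
√(((-67403 + 150718) - 36434) + V) = √(((-67403 + 150718) - 36434) + 17105/1724) = √((83315 - 36434) + 17105/1724) = √(46881 + 17105/1724) = √(80839949/1724) = √34842018019/862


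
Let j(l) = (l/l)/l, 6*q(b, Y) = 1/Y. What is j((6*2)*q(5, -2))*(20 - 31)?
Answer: 11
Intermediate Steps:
q(b, Y) = 1/(6*Y)
j(l) = 1/l
j((6*2)*q(5, -2))*(20 - 31) = (20 - 31)/(((6*2)*((⅙)/(-2)))) = -11/(12*((⅙)*(-½))) = -11/(12*(-1/12)) = -11/(-1) = -1*(-11) = 11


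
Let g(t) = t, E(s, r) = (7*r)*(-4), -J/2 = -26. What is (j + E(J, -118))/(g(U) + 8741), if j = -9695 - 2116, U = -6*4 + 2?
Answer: -8507/8719 ≈ -0.97569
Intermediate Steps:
J = 52 (J = -2*(-26) = 52)
U = -22 (U = -24 + 2 = -22)
E(s, r) = -28*r
j = -11811
(j + E(J, -118))/(g(U) + 8741) = (-11811 - 28*(-118))/(-22 + 8741) = (-11811 + 3304)/8719 = -8507*1/8719 = -8507/8719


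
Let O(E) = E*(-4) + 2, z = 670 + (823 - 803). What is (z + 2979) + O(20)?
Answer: 3591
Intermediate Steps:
z = 690 (z = 670 + 20 = 690)
O(E) = 2 - 4*E (O(E) = -4*E + 2 = 2 - 4*E)
(z + 2979) + O(20) = (690 + 2979) + (2 - 4*20) = 3669 + (2 - 80) = 3669 - 78 = 3591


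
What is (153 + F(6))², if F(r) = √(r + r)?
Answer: 23421 + 612*√3 ≈ 24481.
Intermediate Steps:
F(r) = √2*√r (F(r) = √(2*r) = √2*√r)
(153 + F(6))² = (153 + √2*√6)² = (153 + 2*√3)²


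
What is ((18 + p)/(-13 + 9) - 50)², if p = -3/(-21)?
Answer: 2331729/784 ≈ 2974.1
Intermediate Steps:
p = ⅐ (p = -3*(-1/21) = ⅐ ≈ 0.14286)
((18 + p)/(-13 + 9) - 50)² = ((18 + ⅐)/(-13 + 9) - 50)² = ((127/7)/(-4) - 50)² = ((127/7)*(-¼) - 50)² = (-127/28 - 50)² = (-1527/28)² = 2331729/784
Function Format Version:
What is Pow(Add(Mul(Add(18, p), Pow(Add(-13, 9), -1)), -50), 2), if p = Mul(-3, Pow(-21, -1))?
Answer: Rational(2331729, 784) ≈ 2974.1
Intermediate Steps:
p = Rational(1, 7) (p = Mul(-3, Rational(-1, 21)) = Rational(1, 7) ≈ 0.14286)
Pow(Add(Mul(Add(18, p), Pow(Add(-13, 9), -1)), -50), 2) = Pow(Add(Mul(Add(18, Rational(1, 7)), Pow(Add(-13, 9), -1)), -50), 2) = Pow(Add(Mul(Rational(127, 7), Pow(-4, -1)), -50), 2) = Pow(Add(Mul(Rational(127, 7), Rational(-1, 4)), -50), 2) = Pow(Add(Rational(-127, 28), -50), 2) = Pow(Rational(-1527, 28), 2) = Rational(2331729, 784)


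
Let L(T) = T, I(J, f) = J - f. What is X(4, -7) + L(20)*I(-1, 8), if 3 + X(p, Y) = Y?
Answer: -190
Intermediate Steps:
X(p, Y) = -3 + Y
X(4, -7) + L(20)*I(-1, 8) = (-3 - 7) + 20*(-1 - 1*8) = -10 + 20*(-1 - 8) = -10 + 20*(-9) = -10 - 180 = -190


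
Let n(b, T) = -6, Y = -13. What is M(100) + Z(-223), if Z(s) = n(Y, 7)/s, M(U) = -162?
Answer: -36120/223 ≈ -161.97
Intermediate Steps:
Z(s) = -6/s
M(100) + Z(-223) = -162 - 6/(-223) = -162 - 6*(-1/223) = -162 + 6/223 = -36120/223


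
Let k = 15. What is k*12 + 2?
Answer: 182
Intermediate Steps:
k*12 + 2 = 15*12 + 2 = 180 + 2 = 182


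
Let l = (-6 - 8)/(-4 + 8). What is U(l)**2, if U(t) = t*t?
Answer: 2401/16 ≈ 150.06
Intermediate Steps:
l = -7/2 (l = -14/4 = -14*1/4 = -7/2 ≈ -3.5000)
U(t) = t**2
U(l)**2 = ((-7/2)**2)**2 = (49/4)**2 = 2401/16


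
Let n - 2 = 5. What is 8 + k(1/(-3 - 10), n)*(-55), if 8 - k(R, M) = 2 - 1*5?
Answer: -597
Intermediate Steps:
n = 7 (n = 2 + 5 = 7)
k(R, M) = 11 (k(R, M) = 8 - (2 - 1*5) = 8 - (2 - 5) = 8 - 1*(-3) = 8 + 3 = 11)
8 + k(1/(-3 - 10), n)*(-55) = 8 + 11*(-55) = 8 - 605 = -597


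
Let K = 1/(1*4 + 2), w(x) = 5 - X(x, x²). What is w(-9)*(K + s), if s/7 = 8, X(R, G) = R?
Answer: 2359/3 ≈ 786.33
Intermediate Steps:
w(x) = 5 - x
s = 56 (s = 7*8 = 56)
K = ⅙ (K = 1/(4 + 2) = 1/6 = ⅙ ≈ 0.16667)
w(-9)*(K + s) = (5 - 1*(-9))*(⅙ + 56) = (5 + 9)*(337/6) = 14*(337/6) = 2359/3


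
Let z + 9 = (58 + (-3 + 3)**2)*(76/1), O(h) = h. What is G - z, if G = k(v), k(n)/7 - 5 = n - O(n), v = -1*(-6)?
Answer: -4364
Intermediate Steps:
v = 6
k(n) = 35 (k(n) = 35 + 7*(n - n) = 35 + 7*0 = 35 + 0 = 35)
G = 35
z = 4399 (z = -9 + (58 + (-3 + 3)**2)*(76/1) = -9 + (58 + 0**2)*(76*1) = -9 + (58 + 0)*76 = -9 + 58*76 = -9 + 4408 = 4399)
G - z = 35 - 1*4399 = 35 - 4399 = -4364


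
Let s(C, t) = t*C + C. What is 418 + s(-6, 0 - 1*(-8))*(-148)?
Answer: 8410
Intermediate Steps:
s(C, t) = C + C*t (s(C, t) = C*t + C = C + C*t)
418 + s(-6, 0 - 1*(-8))*(-148) = 418 - 6*(1 + (0 - 1*(-8)))*(-148) = 418 - 6*(1 + (0 + 8))*(-148) = 418 - 6*(1 + 8)*(-148) = 418 - 6*9*(-148) = 418 - 54*(-148) = 418 + 7992 = 8410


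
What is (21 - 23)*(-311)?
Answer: 622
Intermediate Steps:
(21 - 23)*(-311) = -2*(-311) = 622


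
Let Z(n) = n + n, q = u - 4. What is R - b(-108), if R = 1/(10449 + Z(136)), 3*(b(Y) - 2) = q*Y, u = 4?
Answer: -21441/10721 ≈ -1.9999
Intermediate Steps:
q = 0 (q = 4 - 4 = 0)
Z(n) = 2*n
b(Y) = 2 (b(Y) = 2 + (0*Y)/3 = 2 + (⅓)*0 = 2 + 0 = 2)
R = 1/10721 (R = 1/(10449 + 2*136) = 1/(10449 + 272) = 1/10721 ≈ 9.3275e-5)
R - b(-108) = 1/10721 - 1*2 = 1/10721 - 2 = -21441/10721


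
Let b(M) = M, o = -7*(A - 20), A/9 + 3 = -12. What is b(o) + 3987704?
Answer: 3988789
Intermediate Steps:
A = -135 (A = -27 + 9*(-12) = -27 - 108 = -135)
o = 1085 (o = -7*(-135 - 20) = -7*(-155) = 1085)
b(o) + 3987704 = 1085 + 3987704 = 3988789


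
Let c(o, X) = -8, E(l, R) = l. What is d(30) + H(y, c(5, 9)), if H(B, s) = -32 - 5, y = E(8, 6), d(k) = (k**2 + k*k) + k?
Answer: 1793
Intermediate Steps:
d(k) = k + 2*k**2 (d(k) = (k**2 + k**2) + k = 2*k**2 + k = k + 2*k**2)
y = 8
H(B, s) = -37
d(30) + H(y, c(5, 9)) = 30*(1 + 2*30) - 37 = 30*(1 + 60) - 37 = 30*61 - 37 = 1830 - 37 = 1793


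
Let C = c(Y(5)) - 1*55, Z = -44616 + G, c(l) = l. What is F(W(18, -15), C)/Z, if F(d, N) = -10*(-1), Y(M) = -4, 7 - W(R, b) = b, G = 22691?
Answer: -2/4385 ≈ -0.00045610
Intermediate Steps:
W(R, b) = 7 - b
Z = -21925 (Z = -44616 + 22691 = -21925)
C = -59 (C = -4 - 1*55 = -4 - 55 = -59)
F(d, N) = 10
F(W(18, -15), C)/Z = 10/(-21925) = 10*(-1/21925) = -2/4385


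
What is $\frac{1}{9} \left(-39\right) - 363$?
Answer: $- \frac{1102}{3} \approx -367.33$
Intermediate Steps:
$\frac{1}{9} \left(-39\right) - 363 = - \frac{13}{3} - 363 = - \frac{1102}{3}$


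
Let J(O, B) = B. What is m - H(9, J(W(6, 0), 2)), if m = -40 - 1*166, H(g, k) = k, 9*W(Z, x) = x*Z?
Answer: -208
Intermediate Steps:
W(Z, x) = Z*x/9 (W(Z, x) = (x*Z)/9 = (Z*x)/9 = Z*x/9)
m = -206 (m = -40 - 166 = -206)
m - H(9, J(W(6, 0), 2)) = -206 - 1*2 = -206 - 2 = -208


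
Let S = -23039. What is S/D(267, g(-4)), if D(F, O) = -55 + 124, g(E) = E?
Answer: -23039/69 ≈ -333.90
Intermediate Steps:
D(F, O) = 69
S/D(267, g(-4)) = -23039/69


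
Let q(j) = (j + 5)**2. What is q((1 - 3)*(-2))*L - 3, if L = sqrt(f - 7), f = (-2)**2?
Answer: -3 + 81*I*sqrt(3) ≈ -3.0 + 140.3*I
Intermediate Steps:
f = 4
q(j) = (5 + j)**2
L = I*sqrt(3) (L = sqrt(4 - 7) = sqrt(-3) = I*sqrt(3) ≈ 1.732*I)
q((1 - 3)*(-2))*L - 3 = (5 + (1 - 3)*(-2))**2*(I*sqrt(3)) - 3 = (5 - 2*(-2))**2*(I*sqrt(3)) - 3 = (5 + 4)**2*(I*sqrt(3)) - 3 = 9**2*(I*sqrt(3)) - 3 = 81*(I*sqrt(3)) - 3 = 81*I*sqrt(3) - 3 = -3 + 81*I*sqrt(3)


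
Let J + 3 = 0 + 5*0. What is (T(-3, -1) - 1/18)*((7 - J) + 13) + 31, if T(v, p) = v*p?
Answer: 1777/18 ≈ 98.722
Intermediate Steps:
T(v, p) = p*v
J = -3 (J = -3 + (0 + 5*0) = -3 + (0 + 0) = -3 + 0 = -3)
(T(-3, -1) - 1/18)*((7 - J) + 13) + 31 = (-1*(-3) - 1/18)*((7 - 1*(-3)) + 13) + 31 = (3 - 1*1/18)*((7 + 3) + 13) + 31 = (3 - 1/18)*(10 + 13) + 31 = (53/18)*23 + 31 = 1219/18 + 31 = 1777/18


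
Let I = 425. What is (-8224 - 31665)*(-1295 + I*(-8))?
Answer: 187278855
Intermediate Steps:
(-8224 - 31665)*(-1295 + I*(-8)) = (-8224 - 31665)*(-1295 + 425*(-8)) = -39889*(-1295 - 3400) = -39889*(-4695) = 187278855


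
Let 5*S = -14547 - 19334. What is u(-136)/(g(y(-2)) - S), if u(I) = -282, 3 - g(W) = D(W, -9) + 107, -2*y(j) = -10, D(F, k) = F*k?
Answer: -705/16793 ≈ -0.041982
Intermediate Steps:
y(j) = 5 (y(j) = -½*(-10) = 5)
g(W) = -104 + 9*W (g(W) = 3 - (W*(-9) + 107) = 3 - (-9*W + 107) = 3 - (107 - 9*W) = 3 + (-107 + 9*W) = -104 + 9*W)
S = -33881/5 (S = (-14547 - 19334)/5 = (⅕)*(-33881) = -33881/5 ≈ -6776.2)
u(-136)/(g(y(-2)) - S) = -282/((-104 + 9*5) - 1*(-33881/5)) = -282/((-104 + 45) + 33881/5) = -282/(-59 + 33881/5) = -282/33586/5 = -282*5/33586 = -705/16793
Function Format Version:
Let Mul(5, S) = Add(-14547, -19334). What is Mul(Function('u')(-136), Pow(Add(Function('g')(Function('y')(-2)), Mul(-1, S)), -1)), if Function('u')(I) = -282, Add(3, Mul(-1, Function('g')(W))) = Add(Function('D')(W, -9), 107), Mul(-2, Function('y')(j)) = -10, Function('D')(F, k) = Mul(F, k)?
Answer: Rational(-705, 16793) ≈ -0.041982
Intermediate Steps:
Function('y')(j) = 5 (Function('y')(j) = Mul(Rational(-1, 2), -10) = 5)
Function('g')(W) = Add(-104, Mul(9, W)) (Function('g')(W) = Add(3, Mul(-1, Add(Mul(W, -9), 107))) = Add(3, Mul(-1, Add(Mul(-9, W), 107))) = Add(3, Mul(-1, Add(107, Mul(-9, W)))) = Add(3, Add(-107, Mul(9, W))) = Add(-104, Mul(9, W)))
S = Rational(-33881, 5) (S = Mul(Rational(1, 5), Add(-14547, -19334)) = Mul(Rational(1, 5), -33881) = Rational(-33881, 5) ≈ -6776.2)
Mul(Function('u')(-136), Pow(Add(Function('g')(Function('y')(-2)), Mul(-1, S)), -1)) = Mul(-282, Pow(Add(Add(-104, Mul(9, 5)), Mul(-1, Rational(-33881, 5))), -1)) = Mul(-282, Pow(Add(Add(-104, 45), Rational(33881, 5)), -1)) = Mul(-282, Pow(Add(-59, Rational(33881, 5)), -1)) = Mul(-282, Pow(Rational(33586, 5), -1)) = Mul(-282, Rational(5, 33586)) = Rational(-705, 16793)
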